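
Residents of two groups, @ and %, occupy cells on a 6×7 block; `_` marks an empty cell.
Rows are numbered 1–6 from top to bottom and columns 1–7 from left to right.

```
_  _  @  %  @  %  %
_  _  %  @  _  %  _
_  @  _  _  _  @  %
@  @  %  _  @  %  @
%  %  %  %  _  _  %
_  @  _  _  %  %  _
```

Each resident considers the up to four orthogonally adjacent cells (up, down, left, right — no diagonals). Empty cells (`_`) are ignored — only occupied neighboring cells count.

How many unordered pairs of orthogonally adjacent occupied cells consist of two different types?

17

Scan each occupied cell's neighbors to the right and below so each pair is counted once.
Row 1: @(1,3)–%(1,4)≠ @(1,3)–%(2,3)≠ %(1,4)–@(1,5)≠ %(1,4)–@(2,4)≠ @(1,5)–%(1,6)≠ %(1,6)–%(1,7)= %(1,6)–%(2,6)=  → 5/7 unlike.
Row 2: %(2,3)–@(2,4)≠ %(2,6)–@(3,6)≠  → 2/2 unlike.
Row 3: @(3,2)–@(4,2)= @(3,6)–%(3,7)≠ @(3,6)–%(4,6)≠ %(3,7)–@(4,7)≠  → 3/4 unlike.
Row 4: @(4,1)–@(4,2)= @(4,1)–%(5,1)≠ @(4,2)–%(4,3)≠ @(4,2)–%(5,2)≠ %(4,3)–%(5,3)= @(4,5)–%(4,6)≠ %(4,6)–@(4,7)≠ @(4,7)–%(5,7)≠  → 6/8 unlike.
Row 5: %(5,1)–%(5,2)= %(5,2)–%(5,3)= %(5,2)–@(6,2)≠ %(5,3)–%(5,4)=  → 1/4 unlike.
Row 6: %(6,5)–%(6,6)=  → 0/1 unlike.
Total adjacent occupied pairs: 26; unlike-type pairs: 17.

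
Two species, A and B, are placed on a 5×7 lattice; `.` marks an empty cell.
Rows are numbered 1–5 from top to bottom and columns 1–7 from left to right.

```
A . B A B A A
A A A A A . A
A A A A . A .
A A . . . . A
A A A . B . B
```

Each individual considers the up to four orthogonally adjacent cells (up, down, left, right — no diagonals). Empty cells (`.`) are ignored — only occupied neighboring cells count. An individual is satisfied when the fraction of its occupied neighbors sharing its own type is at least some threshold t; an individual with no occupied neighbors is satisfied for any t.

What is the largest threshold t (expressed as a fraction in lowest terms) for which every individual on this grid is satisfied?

0/1

(1,1)A 1/1
(1,3)B 0/2
(1,4)A 1/3
(1,5)B 0/3
(1,6)A 1/2
(1,7)A 2/2
(2,1)A 3/3
(2,2)A 3/3
(2,3)A 3/4
(2,4)A 4/4
(2,5)A 1/2
(2,7)A 1/1
(3,1)A 3/3
(3,2)A 4/4
(3,3)A 3/3
(3,4)A 2/2
(3,6)A — no occupied neighbors
(4,1)A 3/3
(4,2)A 3/3
(4,7)A 0/1
(5,1)A 2/2
(5,2)A 3/3
(5,3)A 1/1
(5,5)B — no occupied neighbors
(5,7)B 0/1
The smallest same-type fraction is 0/2 at (1,3), which reduces to 0/1. Any threshold above that leaves this individual unsatisfied.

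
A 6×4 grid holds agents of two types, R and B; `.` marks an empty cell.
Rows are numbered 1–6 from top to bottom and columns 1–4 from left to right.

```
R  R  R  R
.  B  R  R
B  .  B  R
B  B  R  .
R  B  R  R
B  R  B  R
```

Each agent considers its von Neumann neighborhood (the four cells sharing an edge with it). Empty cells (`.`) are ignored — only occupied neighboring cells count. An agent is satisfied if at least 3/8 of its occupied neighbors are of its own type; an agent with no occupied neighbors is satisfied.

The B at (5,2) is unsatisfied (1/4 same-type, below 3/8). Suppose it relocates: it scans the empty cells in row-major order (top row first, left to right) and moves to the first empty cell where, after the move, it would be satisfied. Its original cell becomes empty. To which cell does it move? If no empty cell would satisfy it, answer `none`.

Vacating (5,2). Empty cells in order:
  (2,1): 2/3 same-type → satisfied — stop here.

(2,1)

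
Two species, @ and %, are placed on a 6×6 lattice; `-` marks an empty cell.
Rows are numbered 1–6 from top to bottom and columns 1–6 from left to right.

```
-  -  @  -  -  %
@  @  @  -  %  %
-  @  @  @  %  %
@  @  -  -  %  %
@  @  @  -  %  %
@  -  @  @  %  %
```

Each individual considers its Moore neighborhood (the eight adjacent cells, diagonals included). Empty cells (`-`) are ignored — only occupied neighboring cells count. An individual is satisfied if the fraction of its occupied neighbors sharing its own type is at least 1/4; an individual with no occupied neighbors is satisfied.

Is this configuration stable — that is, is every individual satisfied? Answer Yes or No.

(1,3)@ 2/2 ✓
(1,6)% 2/2 ✓
(2,1)@ 2/2 ✓
(2,2)@ 5/5 ✓
(2,3)@ 5/5 ✓
(2,5)% 4/5 ✓
(2,6)% 4/4 ✓
(3,2)@ 6/6 ✓
(3,3)@ 5/5 ✓
(3,4)@ 2/5 ✓
(3,5)% 5/6 ✓
(3,6)% 5/5 ✓
(4,1)@ 4/4 ✓
(4,2)@ 6/6 ✓
(4,5)% 5/6 ✓
(4,6)% 5/5 ✓
(5,1)@ 4/4 ✓
(5,2)@ 6/6 ✓
(5,3)@ 4/4 ✓
(5,5)% 5/6 ✓
(5,6)% 5/5 ✓
(6,1)@ 2/2 ✓
(6,3)@ 3/3 ✓
(6,4)@ 2/4 ✓
(6,5)% 3/4 ✓
(6,6)% 3/3 ✓
All meet the threshold, so the configuration is stable.

Yes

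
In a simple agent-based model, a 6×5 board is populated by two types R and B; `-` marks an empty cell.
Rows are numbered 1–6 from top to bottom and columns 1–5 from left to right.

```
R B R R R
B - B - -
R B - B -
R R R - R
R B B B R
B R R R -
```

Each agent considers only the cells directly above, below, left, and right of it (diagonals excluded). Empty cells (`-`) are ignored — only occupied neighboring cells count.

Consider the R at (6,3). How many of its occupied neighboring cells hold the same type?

2

Occupied neighbors of (6,3): (5,3)=B, (6,2)=R, (6,4)=R.
Same type (R): 2 of 3.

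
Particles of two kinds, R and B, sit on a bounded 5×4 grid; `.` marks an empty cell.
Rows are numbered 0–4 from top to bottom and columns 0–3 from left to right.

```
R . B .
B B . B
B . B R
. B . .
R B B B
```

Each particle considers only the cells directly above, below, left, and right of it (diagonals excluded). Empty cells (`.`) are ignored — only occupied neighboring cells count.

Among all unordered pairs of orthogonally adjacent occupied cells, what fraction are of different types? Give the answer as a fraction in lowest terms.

Scan each occupied cell's neighbors to the right and below so each pair is counted once.
From row 0: 1 unlike of 1 pairs (running 1/1).
From row 1: 1 unlike of 3 pairs (running 2/4).
From row 2: 1 unlike of 1 pairs (running 3/5).
From row 3: 0 unlike of 1 pairs (running 3/6).
From row 4: 1 unlike of 3 pairs (running 4/9).
Total adjacent occupied pairs: 9; unlike-type pairs: 4.
4/9 is already in lowest terms.

4/9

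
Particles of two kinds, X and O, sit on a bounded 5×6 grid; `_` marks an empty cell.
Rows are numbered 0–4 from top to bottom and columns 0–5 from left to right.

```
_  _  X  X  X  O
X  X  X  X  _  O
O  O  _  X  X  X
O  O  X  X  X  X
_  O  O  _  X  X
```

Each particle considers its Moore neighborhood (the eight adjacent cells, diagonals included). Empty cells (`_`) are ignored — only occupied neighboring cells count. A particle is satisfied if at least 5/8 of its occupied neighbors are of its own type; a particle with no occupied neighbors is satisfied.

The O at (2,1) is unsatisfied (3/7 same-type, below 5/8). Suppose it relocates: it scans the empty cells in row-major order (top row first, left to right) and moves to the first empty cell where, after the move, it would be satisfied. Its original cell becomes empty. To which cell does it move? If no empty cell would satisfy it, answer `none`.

(4,0)

Vacating (2,1). Empty cells in order:
  (0,0): 0/2 same-type → still unsatisfied.
  (0,1): 0/4 same-type → still unsatisfied.
  (1,4): 2/8 same-type → still unsatisfied.
  (2,2): 1/7 same-type → still unsatisfied.
  (4,0): 3/3 same-type → satisfied — stop here.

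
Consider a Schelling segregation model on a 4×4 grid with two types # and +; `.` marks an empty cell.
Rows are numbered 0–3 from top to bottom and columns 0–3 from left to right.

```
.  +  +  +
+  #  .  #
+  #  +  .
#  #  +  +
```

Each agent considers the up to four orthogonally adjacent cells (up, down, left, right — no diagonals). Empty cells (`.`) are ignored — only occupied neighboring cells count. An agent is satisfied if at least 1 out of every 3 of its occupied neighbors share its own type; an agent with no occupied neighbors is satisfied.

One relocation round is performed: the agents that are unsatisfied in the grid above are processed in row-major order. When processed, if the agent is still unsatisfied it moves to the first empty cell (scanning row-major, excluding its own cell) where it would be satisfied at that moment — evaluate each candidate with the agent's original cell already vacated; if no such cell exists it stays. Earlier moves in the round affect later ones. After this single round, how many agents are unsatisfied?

Initially unsatisfied (in order): (1,3).
  (1,3) → (1,2).
Resulting grid:
. + + +
+ # # .
+ # + .
# # + +
All satisfied now.

0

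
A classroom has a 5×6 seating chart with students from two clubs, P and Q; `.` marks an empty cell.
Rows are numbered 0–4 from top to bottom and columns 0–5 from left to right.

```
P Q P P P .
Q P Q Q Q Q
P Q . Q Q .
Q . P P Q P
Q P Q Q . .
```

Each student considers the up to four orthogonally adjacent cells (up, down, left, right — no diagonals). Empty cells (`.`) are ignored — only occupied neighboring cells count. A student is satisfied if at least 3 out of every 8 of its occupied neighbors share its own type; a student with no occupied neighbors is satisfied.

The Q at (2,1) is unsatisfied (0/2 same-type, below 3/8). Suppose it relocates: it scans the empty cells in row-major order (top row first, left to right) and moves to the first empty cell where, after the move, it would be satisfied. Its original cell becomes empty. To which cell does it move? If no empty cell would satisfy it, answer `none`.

Vacating (2,1). Empty cells in order:
  (0,5): 1/2 same-type → satisfied — stop here.

(0,5)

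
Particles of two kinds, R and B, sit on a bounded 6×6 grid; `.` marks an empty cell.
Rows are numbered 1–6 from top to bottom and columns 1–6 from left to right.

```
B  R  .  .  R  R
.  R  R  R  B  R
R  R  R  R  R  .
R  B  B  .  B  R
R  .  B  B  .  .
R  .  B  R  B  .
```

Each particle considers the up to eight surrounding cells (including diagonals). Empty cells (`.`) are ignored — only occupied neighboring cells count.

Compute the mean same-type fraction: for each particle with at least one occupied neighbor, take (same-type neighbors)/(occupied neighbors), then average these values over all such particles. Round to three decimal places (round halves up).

Row 1: (1,1)B 0/2 · (1,2)R 2/3 · (1,5)R 3/4 · (1,6)R 2/3
Row 2: (2,2)R 5/6 · (2,3)R 6/6 · (2,4)R 5/6 · (2,5)B 0/6 · (2,6)R 3/4
Row 3: (3,1)R 3/4 · (3,2)R 5/7 · (3,3)R 5/7 · (3,4)R 4/7 · (3,5)R 4/6
Row 4: (4,1)R 3/4 · (4,2)B 2/7 · (4,3)B 3/6 · (4,5)B 1/4 · (4,6)R 1/2
Row 5: (5,1)R 2/3 · (5,3)B 4/5 · (5,4)B 5/6
Row 6: (6,1)R 1/1 · (6,3)B 2/3 · (6,4)R 0/4 · (6,5)B 1/2
Sum over 26 particles: 0/2 + 2/3 + 3/4 + 2/3 + 5/6 + 6/6 + 5/6 + 0/6 + 3/4 + 3/4 + 5/7 + 5/7 + 4/7 + 4/6 + 3/4 + 2/7 + 3/6 + 1/4 + 1/2 + 2/3 + 4/5 + 5/6 + 1/1 + 2/3 + 0/4 + 1/2 = 6581/420; mean = 6581/420 ÷ 26 = 6581/10920 = 0.602655… → 0.603.

0.603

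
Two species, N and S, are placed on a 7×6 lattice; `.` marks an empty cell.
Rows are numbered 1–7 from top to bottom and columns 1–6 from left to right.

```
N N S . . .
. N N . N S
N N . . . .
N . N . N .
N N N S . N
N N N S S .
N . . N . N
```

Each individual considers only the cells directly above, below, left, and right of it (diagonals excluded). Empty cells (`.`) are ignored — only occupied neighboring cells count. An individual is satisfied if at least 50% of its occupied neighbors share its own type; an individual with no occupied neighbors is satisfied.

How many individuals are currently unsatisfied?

4

(1,1)N 1/1 satisfied
(1,2)N 2/3 satisfied
(1,3)S 0/2 not
(2,2)N 3/3 satisfied
(2,3)N 1/2 satisfied
(2,5)N 0/1 not
(2,6)S 0/1 not
(3,1)N 2/2 satisfied
(3,2)N 2/2 satisfied
(4,1)N 2/2 satisfied
(4,3)N 1/1 satisfied
(4,5)N 0/0 satisfied
(5,1)N 3/3 satisfied
(5,2)N 3/3 satisfied
(5,3)N 3/4 satisfied
(5,4)S 1/2 satisfied
(5,6)N 0/0 satisfied
(6,1)N 3/3 satisfied
(6,2)N 3/3 satisfied
(6,3)N 2/3 satisfied
(6,4)S 2/4 satisfied
(6,5)S 1/1 satisfied
(7,1)N 1/1 satisfied
(7,4)N 0/1 not
(7,6)N 0/0 satisfied
Unsatisfied: (1,3), (2,5), (2,6), (7,4) — 4 in total.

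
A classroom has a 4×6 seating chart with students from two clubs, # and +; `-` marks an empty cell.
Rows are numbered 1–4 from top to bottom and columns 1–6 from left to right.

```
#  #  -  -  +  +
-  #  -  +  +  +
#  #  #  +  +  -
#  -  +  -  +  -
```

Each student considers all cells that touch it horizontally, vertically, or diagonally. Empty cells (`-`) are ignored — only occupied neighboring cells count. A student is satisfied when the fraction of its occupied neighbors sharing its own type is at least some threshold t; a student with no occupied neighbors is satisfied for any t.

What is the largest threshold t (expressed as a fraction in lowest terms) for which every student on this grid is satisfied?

(1,1)# 2/2
(1,2)# 2/2
(1,5)+ 4/4
(1,6)+ 3/3
(2,2)# 5/5
(2,4)+ 4/5
(2,5)+ 6/6
(2,6)+ 4/4
(3,1)# 3/3
(3,2)# 4/5
(3,3)# 2/5
(3,4)+ 5/6
(3,5)+ 5/5
(4,1)# 2/2
(4,3)+ 1/3
(4,5)+ 2/2
The smallest same-type fraction is 1/3 at (4,3), which reduces to 1/3. Any threshold above that leaves this student unsatisfied.

1/3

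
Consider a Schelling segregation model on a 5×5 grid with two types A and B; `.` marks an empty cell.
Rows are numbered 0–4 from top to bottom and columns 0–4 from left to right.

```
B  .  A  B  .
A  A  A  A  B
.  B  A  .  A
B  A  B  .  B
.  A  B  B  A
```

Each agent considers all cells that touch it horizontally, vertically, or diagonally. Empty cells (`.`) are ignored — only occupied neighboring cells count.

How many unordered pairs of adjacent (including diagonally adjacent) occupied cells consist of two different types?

22

Scan each occupied cell's neighbors to the right and below (and the two forward diagonals) so each pair is counted once.
From row 0: 5 unlike of 9 pairs (running 5/9).
From row 1: 5 unlike of 12 pairs (running 10/21).
From row 2: 4 unlike of 7 pairs (running 14/28).
From row 3: 6 unlike of 10 pairs (running 20/38).
From row 4: 2 unlike of 3 pairs (running 22/41).
Total adjacent occupied pairs: 41; unlike-type pairs: 22.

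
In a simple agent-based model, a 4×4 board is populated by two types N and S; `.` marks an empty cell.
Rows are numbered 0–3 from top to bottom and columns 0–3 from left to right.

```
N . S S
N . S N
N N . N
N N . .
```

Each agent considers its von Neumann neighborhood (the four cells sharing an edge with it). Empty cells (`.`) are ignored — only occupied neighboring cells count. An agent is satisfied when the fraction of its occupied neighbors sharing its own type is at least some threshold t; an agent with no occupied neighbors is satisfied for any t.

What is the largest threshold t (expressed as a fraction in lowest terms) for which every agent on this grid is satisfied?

Row 0: (0,0)N 1/1 · (0,2)S 2/2 · (0,3)S 1/2
Row 1: (1,0)N 2/2 · (1,2)S 1/2 · (1,3)N 1/3
Row 2: (2,0)N 3/3 · (2,1)N 2/2 · (2,3)N 1/1
Row 3: (3,0)N 2/2 · (3,1)N 2/2
The smallest same-type fraction is 1/3 at (1,3), which reduces to 1/3. Any threshold above that leaves this agent unsatisfied.

1/3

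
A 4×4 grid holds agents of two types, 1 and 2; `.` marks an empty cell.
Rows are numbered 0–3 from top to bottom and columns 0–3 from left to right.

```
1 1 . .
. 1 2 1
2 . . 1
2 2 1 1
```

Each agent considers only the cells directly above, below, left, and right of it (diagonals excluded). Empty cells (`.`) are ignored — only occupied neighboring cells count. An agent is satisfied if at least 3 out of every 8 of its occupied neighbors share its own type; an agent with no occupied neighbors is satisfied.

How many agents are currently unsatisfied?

1

Row 0: (0,0)1 1/1 satisfied · (0,1)1 2/2 satisfied
Row 1: (1,1)1 1/2 satisfied · (1,2)2 0/2 not · (1,3)1 1/2 satisfied
Row 2: (2,0)2 1/1 satisfied · (2,3)1 2/2 satisfied
Row 3: (3,0)2 2/2 satisfied · (3,1)2 1/2 satisfied · (3,2)1 1/2 satisfied · (3,3)1 2/2 satisfied
Unsatisfied: (1,2) — 1 in total.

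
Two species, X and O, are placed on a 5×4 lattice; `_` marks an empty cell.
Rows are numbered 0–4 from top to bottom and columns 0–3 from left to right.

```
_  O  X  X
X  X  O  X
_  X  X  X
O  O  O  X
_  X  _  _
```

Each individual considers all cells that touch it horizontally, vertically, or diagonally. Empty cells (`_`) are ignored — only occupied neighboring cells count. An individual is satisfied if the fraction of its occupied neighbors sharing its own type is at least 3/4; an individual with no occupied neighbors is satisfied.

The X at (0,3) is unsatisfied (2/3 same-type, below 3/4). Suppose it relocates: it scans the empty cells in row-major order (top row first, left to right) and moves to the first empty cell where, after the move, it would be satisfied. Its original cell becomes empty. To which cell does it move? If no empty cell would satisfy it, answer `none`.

none

Vacating (0,3). Empty cells in order:
  (0,0): 2/3 same-type → still unsatisfied.
  (2,0): 3/5 same-type → still unsatisfied.
  (4,0): 1/3 same-type → still unsatisfied.
  (4,2): 2/4 same-type → still unsatisfied.
  (4,3): 1/2 same-type → still unsatisfied.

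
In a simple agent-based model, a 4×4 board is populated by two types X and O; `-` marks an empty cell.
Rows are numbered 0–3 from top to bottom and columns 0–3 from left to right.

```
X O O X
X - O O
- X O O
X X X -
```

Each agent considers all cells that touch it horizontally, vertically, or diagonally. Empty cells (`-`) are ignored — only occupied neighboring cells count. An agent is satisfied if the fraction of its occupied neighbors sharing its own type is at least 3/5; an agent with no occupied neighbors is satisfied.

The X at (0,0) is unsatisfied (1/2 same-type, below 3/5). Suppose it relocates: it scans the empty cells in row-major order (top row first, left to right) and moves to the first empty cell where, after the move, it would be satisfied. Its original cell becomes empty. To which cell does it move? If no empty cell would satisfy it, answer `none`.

(2,0)

Vacating (0,0). Empty cells in order:
  (1,1): 2/6 same-type → still unsatisfied.
  (2,0): 4/4 same-type → satisfied — stop here.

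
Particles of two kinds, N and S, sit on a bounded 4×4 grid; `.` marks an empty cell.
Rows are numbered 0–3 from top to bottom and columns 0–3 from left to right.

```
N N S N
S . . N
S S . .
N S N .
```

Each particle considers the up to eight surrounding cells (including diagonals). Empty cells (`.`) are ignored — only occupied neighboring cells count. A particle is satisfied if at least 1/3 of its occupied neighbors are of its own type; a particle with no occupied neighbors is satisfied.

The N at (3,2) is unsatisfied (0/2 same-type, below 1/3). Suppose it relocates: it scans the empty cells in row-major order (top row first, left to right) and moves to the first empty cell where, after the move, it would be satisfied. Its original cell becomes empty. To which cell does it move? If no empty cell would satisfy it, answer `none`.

Vacating (3,2). Empty cells in order:
  (1,1): 2/6 same-type → satisfied — stop here.

(1,1)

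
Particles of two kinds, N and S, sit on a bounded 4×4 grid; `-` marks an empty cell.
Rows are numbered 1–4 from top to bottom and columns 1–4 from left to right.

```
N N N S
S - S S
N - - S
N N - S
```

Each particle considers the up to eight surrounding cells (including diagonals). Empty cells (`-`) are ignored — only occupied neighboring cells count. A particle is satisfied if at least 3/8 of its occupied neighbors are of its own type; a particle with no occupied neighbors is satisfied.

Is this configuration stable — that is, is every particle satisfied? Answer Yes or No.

(1,1)N 1/2 satisfied
(1,2)N 2/4 satisfied
(1,3)N 1/4 not
(1,4)S 2/3 satisfied
(2,1)S 0/3 not
(2,3)S 3/5 satisfied
(2,4)S 3/4 satisfied
(3,1)N 2/3 satisfied
(3,4)S 3/3 satisfied
(4,1)N 2/2 satisfied
(4,2)N 2/2 satisfied
(4,4)S 1/1 satisfied
For instance (1,3) has only 1/4 same-type neighbors, below 3/8.

No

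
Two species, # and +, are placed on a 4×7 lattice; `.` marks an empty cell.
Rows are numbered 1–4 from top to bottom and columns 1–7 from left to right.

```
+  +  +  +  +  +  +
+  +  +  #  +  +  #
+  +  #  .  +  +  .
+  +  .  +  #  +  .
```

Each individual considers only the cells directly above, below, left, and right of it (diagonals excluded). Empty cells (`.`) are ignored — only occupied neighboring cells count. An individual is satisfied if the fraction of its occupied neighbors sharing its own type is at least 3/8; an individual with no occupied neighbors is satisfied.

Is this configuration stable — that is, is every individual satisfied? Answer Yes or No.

No

(1,1)+ 2/2 ok
(1,2)+ 3/3 ok
(1,3)+ 3/3 ok
(1,4)+ 2/3 ok
(1,5)+ 3/3 ok
(1,6)+ 3/3 ok
(1,7)+ 1/2 ok
(2,1)+ 3/3 ok
(2,2)+ 4/4 ok
(2,3)+ 2/4 ok
(2,4)# 0/3 unhappy
(2,5)+ 3/4 ok
(2,6)+ 3/4 ok
(2,7)# 0/2 unhappy
(3,1)+ 3/3 ok
(3,2)+ 3/4 ok
(3,3)# 0/2 unhappy
(3,5)+ 2/3 ok
(3,6)+ 3/3 ok
(4,1)+ 2/2 ok
(4,2)+ 2/2 ok
(4,4)+ 0/1 unhappy
(4,5)# 0/3 unhappy
(4,6)+ 1/2 ok
For instance (2,4) has only 0/3 same-type neighbors, below 3/8.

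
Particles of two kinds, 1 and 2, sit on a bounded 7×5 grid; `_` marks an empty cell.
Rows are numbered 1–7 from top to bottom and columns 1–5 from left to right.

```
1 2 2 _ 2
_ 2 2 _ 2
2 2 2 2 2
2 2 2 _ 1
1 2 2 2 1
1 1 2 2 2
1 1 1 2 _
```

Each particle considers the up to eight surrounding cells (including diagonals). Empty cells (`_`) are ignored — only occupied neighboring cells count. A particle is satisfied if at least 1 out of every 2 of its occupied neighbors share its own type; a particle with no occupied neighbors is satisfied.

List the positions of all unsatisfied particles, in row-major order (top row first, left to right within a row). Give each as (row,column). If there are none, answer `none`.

(1,1)1 0/2 not
(1,2)2 3/4 satisfied
(1,3)2 3/3 satisfied
(1,5)2 1/1 satisfied
(2,2)2 6/7 satisfied
(2,3)2 6/6 satisfied
(2,5)2 3/3 satisfied
(3,1)2 4/4 satisfied
(3,2)2 7/7 satisfied
(3,3)2 6/6 satisfied
(3,4)2 5/6 satisfied
(3,5)2 2/3 satisfied
(4,1)2 4/5 satisfied
(4,2)2 7/8 satisfied
(4,3)2 7/7 satisfied
(4,5)1 1/4 not
(5,1)1 2/5 not
(5,2)2 5/8 satisfied
(5,3)2 6/7 satisfied
(5,4)2 5/7 satisfied
(5,5)1 1/4 not
(6,1)1 4/5 satisfied
(6,2)1 5/8 satisfied
(6,3)2 5/8 satisfied
(6,4)2 5/7 satisfied
(6,5)2 3/4 satisfied
(7,1)1 3/3 satisfied
(7,2)1 4/5 satisfied
(7,3)1 2/5 not
(7,4)2 3/4 satisfied

(1,1), (4,5), (5,1), (5,5), (7,3)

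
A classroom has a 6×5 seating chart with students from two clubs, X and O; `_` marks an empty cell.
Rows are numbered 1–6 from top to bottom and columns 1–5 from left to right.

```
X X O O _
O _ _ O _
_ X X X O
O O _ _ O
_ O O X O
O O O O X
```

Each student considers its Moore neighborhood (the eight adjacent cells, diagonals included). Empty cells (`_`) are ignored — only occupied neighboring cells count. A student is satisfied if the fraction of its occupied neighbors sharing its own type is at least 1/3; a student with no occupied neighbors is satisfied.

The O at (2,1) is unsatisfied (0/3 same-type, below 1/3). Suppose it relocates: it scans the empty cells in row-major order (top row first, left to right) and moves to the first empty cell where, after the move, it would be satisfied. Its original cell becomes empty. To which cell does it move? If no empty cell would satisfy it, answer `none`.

Vacating (2,1). Empty cells in order:
  (1,5): 2/2 same-type → satisfied — stop here.

(1,5)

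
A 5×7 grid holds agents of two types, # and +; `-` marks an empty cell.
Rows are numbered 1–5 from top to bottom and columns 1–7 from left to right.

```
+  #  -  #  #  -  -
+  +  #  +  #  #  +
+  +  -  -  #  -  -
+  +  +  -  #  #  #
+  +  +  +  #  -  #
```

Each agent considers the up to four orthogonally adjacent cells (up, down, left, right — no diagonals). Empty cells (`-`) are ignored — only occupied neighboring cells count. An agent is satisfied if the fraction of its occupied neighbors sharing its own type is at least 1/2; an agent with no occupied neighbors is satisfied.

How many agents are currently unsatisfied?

4

(1,1)+ 1/2 ✓
(1,2)# 0/2 ✗
(1,4)# 1/2 ✓
(1,5)# 2/2 ✓
(2,1)+ 3/3 ✓
(2,2)+ 2/4 ✓
(2,3)# 0/2 ✗
(2,4)+ 0/3 ✗
(2,5)# 3/4 ✓
(2,6)# 1/2 ✓
(2,7)+ 0/1 ✗
(3,1)+ 3/3 ✓
(3,2)+ 3/3 ✓
(3,5)# 2/2 ✓
(4,1)+ 3/3 ✓
(4,2)+ 4/4 ✓
(4,3)+ 2/2 ✓
(4,5)# 3/3 ✓
(4,6)# 2/2 ✓
(4,7)# 2/2 ✓
(5,1)+ 2/2 ✓
(5,2)+ 3/3 ✓
(5,3)+ 3/3 ✓
(5,4)+ 1/2 ✓
(5,5)# 1/2 ✓
(5,7)# 1/1 ✓
Unsatisfied: (1,2), (2,3), (2,4), (2,7) — 4 in total.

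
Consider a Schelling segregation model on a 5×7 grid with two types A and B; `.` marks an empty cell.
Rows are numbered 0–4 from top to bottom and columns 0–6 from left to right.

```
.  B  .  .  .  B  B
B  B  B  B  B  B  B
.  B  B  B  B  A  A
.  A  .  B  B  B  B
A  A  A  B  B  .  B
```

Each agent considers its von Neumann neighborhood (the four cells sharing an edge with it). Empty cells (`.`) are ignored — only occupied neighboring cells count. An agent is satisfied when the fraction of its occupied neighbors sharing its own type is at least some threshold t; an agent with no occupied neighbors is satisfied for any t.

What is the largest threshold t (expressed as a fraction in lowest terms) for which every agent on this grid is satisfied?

1/4

(0,1)B 1/1
(0,5)B 2/2
(0,6)B 2/2
(1,0)B 1/1
(1,1)B 4/4
(1,2)B 3/3
(1,3)B 3/3
(1,4)B 3/3
(1,5)B 3/4
(1,6)B 2/3
(2,1)B 2/3
(2,2)B 3/3
(2,3)B 4/4
(2,4)B 3/4
(2,5)A 1/4
(2,6)A 1/3
(3,1)A 1/2
(3,3)B 3/3
(3,4)B 4/4
(3,5)B 2/3
(3,6)B 2/3
(4,0)A 1/1
(4,1)A 3/3
(4,2)A 1/2
(4,3)B 2/3
(4,4)B 2/2
(4,6)B 1/1
The smallest same-type fraction is 1/4 at (2,5), which reduces to 1/4. Any threshold above that leaves this agent unsatisfied.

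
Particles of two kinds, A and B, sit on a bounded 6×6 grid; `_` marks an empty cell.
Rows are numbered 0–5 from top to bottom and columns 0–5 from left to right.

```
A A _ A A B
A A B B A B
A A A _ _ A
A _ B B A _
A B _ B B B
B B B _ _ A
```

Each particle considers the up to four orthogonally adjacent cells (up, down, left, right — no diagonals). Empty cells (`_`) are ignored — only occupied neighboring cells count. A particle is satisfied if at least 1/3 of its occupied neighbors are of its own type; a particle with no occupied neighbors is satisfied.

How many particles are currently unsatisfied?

(0,0)A 2/2 satisfied
(0,1)A 2/2 satisfied
(0,3)A 1/2 satisfied
(0,4)A 2/3 satisfied
(0,5)B 1/2 satisfied
(1,0)A 3/3 satisfied
(1,1)A 3/4 satisfied
(1,2)B 1/3 satisfied
(1,3)B 1/3 satisfied
(1,4)A 1/3 satisfied
(1,5)B 1/3 satisfied
(2,0)A 3/3 satisfied
(2,1)A 3/3 satisfied
(2,2)A 1/3 satisfied
(2,5)A 0/1 not
(3,0)A 2/2 satisfied
(3,2)B 1/2 satisfied
(3,3)B 2/3 satisfied
(3,4)A 0/2 not
(4,0)A 1/3 satisfied
(4,1)B 1/2 satisfied
(4,3)B 2/2 satisfied
(4,4)B 2/3 satisfied
(4,5)B 1/2 satisfied
(5,0)B 1/2 satisfied
(5,1)B 3/3 satisfied
(5,2)B 1/1 satisfied
(5,5)A 0/1 not
Unsatisfied: (2,5), (3,4), (5,5) — 3 in total.

3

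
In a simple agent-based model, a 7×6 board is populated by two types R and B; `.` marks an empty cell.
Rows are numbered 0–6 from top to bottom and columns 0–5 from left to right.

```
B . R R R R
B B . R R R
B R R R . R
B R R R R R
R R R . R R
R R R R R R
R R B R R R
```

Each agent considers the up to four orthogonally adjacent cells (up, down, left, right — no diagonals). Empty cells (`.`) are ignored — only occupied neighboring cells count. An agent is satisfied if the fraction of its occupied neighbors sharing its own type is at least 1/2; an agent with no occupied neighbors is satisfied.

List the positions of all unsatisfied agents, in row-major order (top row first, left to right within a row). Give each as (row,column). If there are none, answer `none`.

(3,0), (6,2)

Row 0: (0,0)B 1/1 ✓ · (0,2)R 1/1 ✓ · (0,3)R 3/3 ✓ · (0,4)R 3/3 ✓ · (0,5)R 2/2 ✓
Row 1: (1,0)B 3/3 ✓ · (1,1)B 1/2 ✓ · (1,3)R 3/3 ✓ · (1,4)R 3/3 ✓ · (1,5)R 3/3 ✓
Row 2: (2,0)B 2/3 ✓ · (2,1)R 2/4 ✓ · (2,2)R 3/3 ✓ · (2,3)R 3/3 ✓ · (2,5)R 2/2 ✓
Row 3: (3,0)B 1/3 ✗ · (3,1)R 3/4 ✓ · (3,2)R 4/4 ✓ · (3,3)R 3/3 ✓ · (3,4)R 3/3 ✓ · (3,5)R 3/3 ✓
Row 4: (4,0)R 2/3 ✓ · (4,1)R 4/4 ✓ · (4,2)R 3/3 ✓ · (4,4)R 3/3 ✓ · (4,5)R 3/3 ✓
Row 5: (5,0)R 3/3 ✓ · (5,1)R 4/4 ✓ · (5,2)R 3/4 ✓ · (5,3)R 3/3 ✓ · (5,4)R 4/4 ✓ · (5,5)R 3/3 ✓
Row 6: (6,0)R 2/2 ✓ · (6,1)R 2/3 ✓ · (6,2)B 0/3 ✗ · (6,3)R 2/3 ✓ · (6,4)R 3/3 ✓ · (6,5)R 2/2 ✓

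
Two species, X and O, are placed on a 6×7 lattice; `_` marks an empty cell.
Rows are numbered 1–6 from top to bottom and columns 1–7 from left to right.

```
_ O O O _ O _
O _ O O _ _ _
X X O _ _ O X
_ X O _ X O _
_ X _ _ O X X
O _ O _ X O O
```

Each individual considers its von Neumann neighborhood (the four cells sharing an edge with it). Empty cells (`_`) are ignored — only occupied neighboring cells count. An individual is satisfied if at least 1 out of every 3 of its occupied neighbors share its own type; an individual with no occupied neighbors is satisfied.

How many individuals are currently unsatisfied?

6

Row 1: (1,2)O 1/1 ✓ · (1,3)O 3/3 ✓ · (1,4)O 2/2 ✓ · (1,6)O 0/0 ✓
Row 2: (2,1)O 0/1 ✗ · (2,3)O 3/3 ✓ · (2,4)O 2/2 ✓
Row 3: (3,1)X 1/2 ✓ · (3,2)X 2/3 ✓ · (3,3)O 2/3 ✓ · (3,6)O 1/2 ✓ · (3,7)X 0/1 ✗
Row 4: (4,2)X 2/3 ✓ · (4,3)O 1/2 ✓ · (4,5)X 0/2 ✗ · (4,6)O 1/3 ✓
Row 5: (5,2)X 1/1 ✓ · (5,5)O 0/3 ✗ · (5,6)X 1/4 ✗ · (5,7)X 1/2 ✓
Row 6: (6,1)O 0/0 ✓ · (6,3)O 0/0 ✓ · (6,5)X 0/2 ✗ · (6,6)O 1/3 ✓ · (6,7)O 1/2 ✓
Unsatisfied: (2,1), (3,7), (4,5), (5,5), (5,6), (6,5) — 6 in total.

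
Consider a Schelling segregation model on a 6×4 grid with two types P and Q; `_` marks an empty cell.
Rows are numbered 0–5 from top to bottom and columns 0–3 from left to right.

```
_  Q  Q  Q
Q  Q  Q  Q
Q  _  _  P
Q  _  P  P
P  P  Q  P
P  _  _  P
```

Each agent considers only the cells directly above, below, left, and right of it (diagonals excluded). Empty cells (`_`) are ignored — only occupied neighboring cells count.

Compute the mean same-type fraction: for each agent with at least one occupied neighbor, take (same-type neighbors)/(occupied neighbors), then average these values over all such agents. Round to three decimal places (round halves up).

Row 0: (0,1)Q 2/2 · (0,2)Q 3/3 · (0,3)Q 2/2
Row 1: (1,0)Q 2/2 · (1,1)Q 3/3 · (1,2)Q 3/3 · (1,3)Q 2/3
Row 2: (2,0)Q 2/2 · (2,3)P 1/2
Row 3: (3,0)Q 1/2 · (3,2)P 1/2 · (3,3)P 3/3
Row 4: (4,0)P 2/3 · (4,1)P 1/2 · (4,2)Q 0/3 · (4,3)P 2/3
Row 5: (5,0)P 1/1 · (5,3)P 1/1
Sum over 18 agents: 2/2 + 3/3 + 2/2 + 2/2 + 3/3 + 3/3 + 2/3 + 2/2 + 1/2 + 1/2 + 1/2 + 3/3 + 2/3 + 1/2 + 0/3 + 2/3 + 1/1 + 1/1 = 14; mean = 14 ÷ 18 = 7/9 = 0.777777… → 0.778.

0.778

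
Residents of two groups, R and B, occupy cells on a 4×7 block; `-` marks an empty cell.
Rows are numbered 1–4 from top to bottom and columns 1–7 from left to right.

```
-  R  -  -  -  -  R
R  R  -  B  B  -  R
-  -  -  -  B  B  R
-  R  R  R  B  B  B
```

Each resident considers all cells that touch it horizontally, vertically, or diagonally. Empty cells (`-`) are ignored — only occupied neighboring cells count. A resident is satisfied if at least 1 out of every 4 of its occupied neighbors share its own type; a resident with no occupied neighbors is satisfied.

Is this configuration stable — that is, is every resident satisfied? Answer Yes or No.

Yes

(1,2)R 2/2 ok
(1,7)R 1/1 ok
(2,1)R 2/2 ok
(2,2)R 2/2 ok
(2,4)B 2/2 ok
(2,5)B 3/3 ok
(2,7)R 2/3 ok
(3,5)B 5/6 ok
(3,6)B 5/7 ok
(3,7)R 1/4 ok
(4,2)R 1/1 ok
(4,3)R 2/2 ok
(4,4)R 1/3 ok
(4,5)B 3/4 ok
(4,6)B 4/5 ok
(4,7)B 2/3 ok
All meet the threshold, so the configuration is stable.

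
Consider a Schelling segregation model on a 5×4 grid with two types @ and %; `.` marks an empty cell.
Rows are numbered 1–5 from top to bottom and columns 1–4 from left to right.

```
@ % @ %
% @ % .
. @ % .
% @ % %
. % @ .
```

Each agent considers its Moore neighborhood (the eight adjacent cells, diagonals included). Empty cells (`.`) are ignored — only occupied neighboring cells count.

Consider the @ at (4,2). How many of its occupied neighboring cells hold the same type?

2

Occupied neighbors of (4,2): (3,2)=@, (3,3)=%, (4,1)=%, (4,3)=%, (5,2)=%, (5,3)=@.
Same type (@): 2 of 6.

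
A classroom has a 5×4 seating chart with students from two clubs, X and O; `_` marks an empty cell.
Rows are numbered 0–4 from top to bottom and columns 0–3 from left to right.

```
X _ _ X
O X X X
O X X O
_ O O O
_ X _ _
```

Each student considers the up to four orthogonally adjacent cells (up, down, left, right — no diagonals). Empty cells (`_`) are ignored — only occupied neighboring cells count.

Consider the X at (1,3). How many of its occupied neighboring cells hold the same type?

2

Occupied neighbors of (1,3): (0,3)=X, (2,3)=O, (1,2)=X.
Same type (X): 2 of 3.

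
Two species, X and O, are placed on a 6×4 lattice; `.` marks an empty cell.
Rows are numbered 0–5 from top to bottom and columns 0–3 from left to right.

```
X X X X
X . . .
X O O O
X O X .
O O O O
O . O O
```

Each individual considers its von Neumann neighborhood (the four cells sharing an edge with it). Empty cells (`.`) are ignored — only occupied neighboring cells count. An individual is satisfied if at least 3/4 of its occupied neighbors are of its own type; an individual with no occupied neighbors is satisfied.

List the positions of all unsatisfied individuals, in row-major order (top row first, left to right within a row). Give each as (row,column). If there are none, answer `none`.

(0,0)X 2/2 ✓
(0,1)X 2/2 ✓
(0,2)X 2/2 ✓
(0,3)X 1/1 ✓
(1,0)X 2/2 ✓
(2,0)X 2/3 ✗
(2,1)O 2/3 ✗
(2,2)O 2/3 ✗
(2,3)O 1/1 ✓
(3,0)X 1/3 ✗
(3,1)O 2/4 ✗
(3,2)X 0/3 ✗
(4,0)O 2/3 ✗
(4,1)O 3/3 ✓
(4,2)O 3/4 ✓
(4,3)O 2/2 ✓
(5,0)O 1/1 ✓
(5,2)O 2/2 ✓
(5,3)O 2/2 ✓

(2,0), (2,1), (2,2), (3,0), (3,1), (3,2), (4,0)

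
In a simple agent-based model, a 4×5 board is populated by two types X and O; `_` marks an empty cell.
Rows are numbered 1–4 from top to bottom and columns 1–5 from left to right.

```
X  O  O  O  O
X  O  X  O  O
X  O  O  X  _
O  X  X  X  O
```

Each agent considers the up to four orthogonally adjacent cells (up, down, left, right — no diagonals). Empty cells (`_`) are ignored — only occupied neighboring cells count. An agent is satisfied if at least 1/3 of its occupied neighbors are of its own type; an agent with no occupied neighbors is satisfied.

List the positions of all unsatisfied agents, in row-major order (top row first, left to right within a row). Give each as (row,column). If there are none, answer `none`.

(2,3), (3,3), (4,1), (4,5)

(1,1)X 1/2 ✓
(1,2)O 2/3 ✓
(1,3)O 2/3 ✓
(1,4)O 3/3 ✓
(1,5)O 2/2 ✓
(2,1)X 2/3 ✓
(2,2)O 2/4 ✓
(2,3)X 0/4 ✗
(2,4)O 2/4 ✓
(2,5)O 2/2 ✓
(3,1)X 1/3 ✓
(3,2)O 2/4 ✓
(3,3)O 1/4 ✗
(3,4)X 1/3 ✓
(4,1)O 0/2 ✗
(4,2)X 1/3 ✓
(4,3)X 2/3 ✓
(4,4)X 2/3 ✓
(4,5)O 0/1 ✗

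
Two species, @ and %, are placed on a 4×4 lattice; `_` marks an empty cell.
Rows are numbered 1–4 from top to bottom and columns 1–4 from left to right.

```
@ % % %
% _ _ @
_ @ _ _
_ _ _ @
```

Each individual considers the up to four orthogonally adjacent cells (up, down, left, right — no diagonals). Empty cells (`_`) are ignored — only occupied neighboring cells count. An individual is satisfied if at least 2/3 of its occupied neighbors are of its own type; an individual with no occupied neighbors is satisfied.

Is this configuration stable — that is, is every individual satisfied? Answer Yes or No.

Row 1: (1,1)@ 0/2 unhappy · (1,2)% 1/2 unhappy · (1,3)% 2/2 ok · (1,4)% 1/2 unhappy
Row 2: (2,1)% 0/1 unhappy · (2,4)@ 0/1 unhappy
Row 3: (3,2)@ 0/0 ok
Row 4: (4,4)@ 0/0 ok
For instance (1,1) has only 0/2 same-type neighbors, below 2/3.

No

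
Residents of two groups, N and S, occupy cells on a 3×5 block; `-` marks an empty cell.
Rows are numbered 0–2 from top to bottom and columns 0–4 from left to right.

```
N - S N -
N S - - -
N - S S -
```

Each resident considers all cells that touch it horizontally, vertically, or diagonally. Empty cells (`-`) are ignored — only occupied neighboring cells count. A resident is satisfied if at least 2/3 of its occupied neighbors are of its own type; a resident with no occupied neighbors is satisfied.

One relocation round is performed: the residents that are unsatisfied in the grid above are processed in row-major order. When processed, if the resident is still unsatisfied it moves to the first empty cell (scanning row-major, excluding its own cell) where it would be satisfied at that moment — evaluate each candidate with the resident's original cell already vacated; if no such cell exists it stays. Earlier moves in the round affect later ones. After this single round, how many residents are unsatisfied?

1

Initially unsatisfied (in order): (0,0), (0,2), (0,3), (1,1), (2,0).
  (0,0) → (0,4).
  (0,2) → (1,2).
  (0,3): no empty cell satisfies it; stays.
  (1,1) → (2,4).
  (2,0): now satisfied by earlier moves; stays.
Resulting grid:
- - - N N
N - S - -
N - S S S
Unsatisfied now: (0,3).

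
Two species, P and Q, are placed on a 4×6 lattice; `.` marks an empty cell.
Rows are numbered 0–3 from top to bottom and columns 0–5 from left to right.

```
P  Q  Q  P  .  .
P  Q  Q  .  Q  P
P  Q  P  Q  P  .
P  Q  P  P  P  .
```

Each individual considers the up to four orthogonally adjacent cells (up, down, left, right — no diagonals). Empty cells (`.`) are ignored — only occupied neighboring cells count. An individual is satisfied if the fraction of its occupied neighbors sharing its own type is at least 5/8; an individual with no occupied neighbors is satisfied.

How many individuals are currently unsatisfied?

10

Row 0: (0,0)P 1/2 not · (0,1)Q 2/3 satisfied · (0,2)Q 2/3 satisfied · (0,3)P 0/1 not
Row 1: (1,0)P 2/3 satisfied · (1,1)Q 3/4 satisfied · (1,2)Q 2/3 satisfied · (1,4)Q 0/2 not · (1,5)P 0/1 not
Row 2: (2,0)P 2/3 satisfied · (2,1)Q 2/4 not · (2,2)P 1/4 not · (2,3)Q 0/3 not · (2,4)P 1/3 not
Row 3: (3,0)P 1/2 not · (3,1)Q 1/3 not · (3,2)P 2/3 satisfied · (3,3)P 2/3 satisfied · (3,4)P 2/2 satisfied
Unsatisfied: (0,0), (0,3), (1,4), (1,5), (2,1), (2,2), (2,3), (2,4), (3,0), (3,1) — 10 in total.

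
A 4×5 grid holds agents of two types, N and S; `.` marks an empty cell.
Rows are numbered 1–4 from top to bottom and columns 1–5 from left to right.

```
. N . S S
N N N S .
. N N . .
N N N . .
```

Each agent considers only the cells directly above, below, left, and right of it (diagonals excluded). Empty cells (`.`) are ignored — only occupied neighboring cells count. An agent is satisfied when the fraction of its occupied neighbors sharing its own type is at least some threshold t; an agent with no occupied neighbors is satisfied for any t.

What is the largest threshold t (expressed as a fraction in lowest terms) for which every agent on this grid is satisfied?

(1,2)N 1/1
(1,4)S 2/2
(1,5)S 1/1
(2,1)N 1/1
(2,2)N 4/4
(2,3)N 2/3
(2,4)S 1/2
(3,2)N 3/3
(3,3)N 3/3
(4,1)N 1/1
(4,2)N 3/3
(4,3)N 2/2
The smallest same-type fraction is 1/2 at (2,4), which reduces to 1/2. Any threshold above that leaves this agent unsatisfied.

1/2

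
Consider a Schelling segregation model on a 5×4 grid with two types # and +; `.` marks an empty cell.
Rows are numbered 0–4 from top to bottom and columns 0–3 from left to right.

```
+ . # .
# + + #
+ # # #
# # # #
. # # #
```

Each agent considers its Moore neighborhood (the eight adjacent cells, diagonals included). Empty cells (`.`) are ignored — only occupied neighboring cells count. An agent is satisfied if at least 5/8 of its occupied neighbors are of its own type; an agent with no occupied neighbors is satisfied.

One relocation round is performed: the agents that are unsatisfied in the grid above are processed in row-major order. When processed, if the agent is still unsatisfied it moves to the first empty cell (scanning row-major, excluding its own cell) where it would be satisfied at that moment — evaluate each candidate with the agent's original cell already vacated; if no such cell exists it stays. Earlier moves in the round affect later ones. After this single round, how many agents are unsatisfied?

Initially unsatisfied (in order): (0,0), (0,2), (1,0), (1,1), (1,2), (2,0).
  (0,0): no empty cell satisfies it; stays.
  (0,2) → (4,0).
  (1,0): no empty cell satisfies it; stays.
  (1,1) → (0,1).
  (1,2): no empty cell satisfies it; stays.
  (2,0) → (0,2).
Resulting grid:
+ + + .
# . + #
. # # #
# # # #
# # # #
Unsatisfied now: (0,0), (1,0), (1,2), (1,3).

4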